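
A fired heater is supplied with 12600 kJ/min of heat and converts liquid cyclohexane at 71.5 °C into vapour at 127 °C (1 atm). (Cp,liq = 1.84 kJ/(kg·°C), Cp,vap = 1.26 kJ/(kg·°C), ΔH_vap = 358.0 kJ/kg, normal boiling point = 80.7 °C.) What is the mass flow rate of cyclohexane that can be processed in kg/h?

ṁ = 1740 kg/h

Δh = 1.84×(80.7−71.5) + 358.0 + 1.26×(127−80.7) = 433.27 kJ/kg
Q = 12600 kJ/min = 210 kJ/s = 756000 kJ/h
ṁ = Q/Δh = 756000 / 433.27 = 1744.9 kg/h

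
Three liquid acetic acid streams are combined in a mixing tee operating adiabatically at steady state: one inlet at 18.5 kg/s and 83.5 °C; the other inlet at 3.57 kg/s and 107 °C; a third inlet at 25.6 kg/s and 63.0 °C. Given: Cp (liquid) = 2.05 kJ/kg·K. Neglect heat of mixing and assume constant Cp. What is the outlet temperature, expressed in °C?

T_out = 74.3 °C

No heat crosses the boundary, so H_out = H_in.
T_out = Σ ṁᵢCp,ᵢTᵢ / Σ ṁᵢCp,ᵢ
      = 7256.1 / 97.723 = 74.251 °C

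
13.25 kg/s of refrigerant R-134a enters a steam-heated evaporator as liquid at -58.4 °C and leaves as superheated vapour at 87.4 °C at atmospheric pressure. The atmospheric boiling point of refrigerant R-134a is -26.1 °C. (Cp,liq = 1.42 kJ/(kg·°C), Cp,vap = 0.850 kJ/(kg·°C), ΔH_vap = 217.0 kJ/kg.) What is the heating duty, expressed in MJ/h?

liquid -58.4→-26.1 °C: 45.866 kJ/kg
vaporisation at -26.1 °C: 217 kJ/kg
vapour -26.1→87.4 °C: 96.475 kJ/kg
Δh = 45.866 + 217 + 96.475 = 359.34 kJ/kg
Q = ṁ·Δh = 13.25 kg/s × 359.34 kJ/kg = 4761.3 kJ/s
|Q| = 4761.3 kW = 17141 MJ/h

Q = 17100 MJ/h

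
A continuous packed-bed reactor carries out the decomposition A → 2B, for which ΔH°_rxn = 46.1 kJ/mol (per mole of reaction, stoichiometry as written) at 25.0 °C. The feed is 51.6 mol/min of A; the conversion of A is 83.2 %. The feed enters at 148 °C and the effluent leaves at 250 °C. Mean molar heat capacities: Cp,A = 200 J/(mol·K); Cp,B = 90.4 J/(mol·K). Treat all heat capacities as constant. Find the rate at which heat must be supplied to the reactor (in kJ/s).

Extent of reaction ξ = 0.832 × 51.6 = 42.931 mol/min
Reaction term: ξ·ΔH°_rxn = 42.931 × 46.1 = 1979.1 kJ/min
Sensible, feed 148→25 °C: -1269.4 kJ/min
Outlet flows (mol/min): A 8.6688, B 85.862
Sensible, products 25→250 °C: 2136.5 kJ/min
Q = ΔH = 2846.3 kJ/min = 47.438 kW
Heat supplied = 47.438 kJ/s

Q_in = 47.4 kJ/s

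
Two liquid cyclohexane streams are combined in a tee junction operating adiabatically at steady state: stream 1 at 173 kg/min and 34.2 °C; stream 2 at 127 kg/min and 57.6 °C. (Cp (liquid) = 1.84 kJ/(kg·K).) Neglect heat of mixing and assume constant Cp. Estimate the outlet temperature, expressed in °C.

T_out = 44.1 °C

Adiabatic, steady state ⇒ Σ ṁᵢCp,ᵢ(T_out − Tᵢ) = 0
Σ ṁᵢCp,ᵢTᵢ = 173×1.84×34.2 + 127×1.84×57.6 = 24347
Σ ṁᵢCp,ᵢ = 173×1.84 + 127×1.84 = 552
T_out = 24347 / 552 = 44.106 °C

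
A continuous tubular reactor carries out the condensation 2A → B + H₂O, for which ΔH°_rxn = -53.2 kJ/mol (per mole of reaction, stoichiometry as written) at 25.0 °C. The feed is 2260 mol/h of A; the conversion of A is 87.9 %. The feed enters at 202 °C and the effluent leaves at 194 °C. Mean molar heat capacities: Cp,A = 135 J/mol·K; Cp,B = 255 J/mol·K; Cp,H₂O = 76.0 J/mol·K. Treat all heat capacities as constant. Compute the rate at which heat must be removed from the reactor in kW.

Q_out = 12.5 kW

Extent of reaction ξ = 0.879 × 2260 / 2 = 993.27 mol/h
Reaction term: ξ·ΔH°_rxn = 993.27 × -53.2 = -52842 kJ/h
Sensible, feed 202→25 °C: -54003 kJ/h
Outlet flows (mol/h): A 273.46, B 993.27, H₂O 993.27
Sensible, products 25→194 °C: 61802 kJ/h
Q = ΔH = -45043 kJ/h = -12.512 kW
Heat removed = 12.512 kW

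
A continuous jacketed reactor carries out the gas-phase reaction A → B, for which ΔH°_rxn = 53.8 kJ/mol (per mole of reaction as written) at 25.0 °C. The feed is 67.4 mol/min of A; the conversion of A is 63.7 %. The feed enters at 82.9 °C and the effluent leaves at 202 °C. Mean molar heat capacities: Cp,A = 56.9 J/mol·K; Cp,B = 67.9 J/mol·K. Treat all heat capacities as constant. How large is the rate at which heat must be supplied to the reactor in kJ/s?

Q_in = 47.5 kJ/s

Extent of reaction ξ = 0.637 × 67.4 = 42.934 mol/min
Reaction term: ξ·ΔH°_rxn = 42.934 × 53.8 = 2309.8 kJ/min
Sensible, feed 82.9→25 °C: -222.05 kJ/min
Outlet flows (mol/min): A 24.466, B 42.934
Sensible, products 25→202 °C: 762.4 kJ/min
Q = ΔH = 2850.2 kJ/min = 47.503 kW
Heat supplied = 47.503 kJ/s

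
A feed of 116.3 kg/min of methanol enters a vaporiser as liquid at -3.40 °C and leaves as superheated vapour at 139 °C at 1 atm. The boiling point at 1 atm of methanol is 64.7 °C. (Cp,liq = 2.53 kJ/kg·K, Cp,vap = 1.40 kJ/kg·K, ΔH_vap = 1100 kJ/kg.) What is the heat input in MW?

Q = 2.67 MW

liquid -3.40→64.7 °C: 172.29 kJ/kg
vaporisation at 64.7 °C: 1100 kJ/kg
vapour 64.7→139 °C: 104.02 kJ/kg
Δh = 172.29 + 1100 + 104.02 = 1376.3 kJ/kg
Q = ṁ·Δh = 116.3 kg/min × 1376.3 kJ/kg = 160070 kJ/min
|Q| = 2667.8 kW = 2.6678 MW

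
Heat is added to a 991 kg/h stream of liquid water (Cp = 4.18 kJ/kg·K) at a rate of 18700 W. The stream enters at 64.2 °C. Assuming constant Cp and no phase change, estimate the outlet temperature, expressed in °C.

Q = 18700 W = 67320 kJ/h
ΔT = Q/(ṁ·Cp) = 67320/(991×4.18) = 16.252 K
T_out = 64.2 + 16.252 = 80.452 °C

T_out = 80.5 °C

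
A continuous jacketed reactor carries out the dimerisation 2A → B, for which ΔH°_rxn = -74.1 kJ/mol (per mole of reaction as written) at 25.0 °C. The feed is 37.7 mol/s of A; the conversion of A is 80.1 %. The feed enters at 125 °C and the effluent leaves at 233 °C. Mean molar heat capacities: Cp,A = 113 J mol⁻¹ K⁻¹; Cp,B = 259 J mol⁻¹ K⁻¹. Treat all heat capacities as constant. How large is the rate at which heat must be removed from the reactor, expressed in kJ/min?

Q_out = 33300 kJ/min

Extent of reaction ξ = 0.801 × 37.7 / 2 = 15.099 mol/s
Reaction term: ξ·ΔH°_rxn = 15.099 × -74.1 = -1118.8 kJ/s
Sensible, feed 125→25 °C: -426.01 kJ/s
Outlet flows (mol/s): A 7.5023, B 15.099
Sensible, products 25→233 °C: 989.74 kJ/s
Q = ΔH = -555.1 kJ/s = -555.1 kW
Heat removed = 33306 kJ/min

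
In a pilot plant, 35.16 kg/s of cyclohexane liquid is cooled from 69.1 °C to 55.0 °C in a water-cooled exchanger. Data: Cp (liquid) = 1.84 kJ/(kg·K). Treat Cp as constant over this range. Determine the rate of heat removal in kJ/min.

Q_c = 54700 kJ/min

Q = ṁ·Cp·ΔT = 35.16 × 1.84 × (55.0 − 69.1) = -912.19 kJ/s
Cooling duty = 54731 kJ/min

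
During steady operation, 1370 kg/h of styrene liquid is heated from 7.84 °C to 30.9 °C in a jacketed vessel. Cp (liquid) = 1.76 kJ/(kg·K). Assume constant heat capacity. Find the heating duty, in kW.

Q = 15.4 kW

Q = ṁ·Cp·ΔT = 1370 × 1.76 × (30.9 − 7.84) = 55602 kJ/h
Converting: 55602 / 3600 s = 15.445 kW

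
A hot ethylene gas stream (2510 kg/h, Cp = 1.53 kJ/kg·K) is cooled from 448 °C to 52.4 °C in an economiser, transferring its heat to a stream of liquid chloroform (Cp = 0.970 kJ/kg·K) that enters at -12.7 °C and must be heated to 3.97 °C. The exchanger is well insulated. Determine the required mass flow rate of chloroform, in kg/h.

ṁ_c = 94000 kg/h

Heat released by hot stream: Q = 2510 × 1.53 × (448 − 52.4) = 1.5192e+06 kJ/h
Energy balance on cold side (adiabatic exchanger): Q = ṁ_c·Cp_c·(T_c,out − T_c,in)
ṁ_c = 1.5192e+06 / [0.970 × (3.97 − -12.7)] = 93954 kg/h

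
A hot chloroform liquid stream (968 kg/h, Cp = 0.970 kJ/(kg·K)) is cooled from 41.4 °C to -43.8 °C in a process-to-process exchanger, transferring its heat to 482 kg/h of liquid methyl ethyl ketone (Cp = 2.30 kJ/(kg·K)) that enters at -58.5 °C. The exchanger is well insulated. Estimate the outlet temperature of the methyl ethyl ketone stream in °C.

Heat released by hot stream: Q = 968 × 0.970 × (41.4 − -43.8) = 79999 kJ/h
Energy balance on cold side (adiabatic exchanger): Q = ṁ_c·Cp_c·(T_c,out − T_c,in)
T_c,out = -58.5 + 79999/(482 × 2.30) = 13.663 °C

T_c,out = 13.7 °C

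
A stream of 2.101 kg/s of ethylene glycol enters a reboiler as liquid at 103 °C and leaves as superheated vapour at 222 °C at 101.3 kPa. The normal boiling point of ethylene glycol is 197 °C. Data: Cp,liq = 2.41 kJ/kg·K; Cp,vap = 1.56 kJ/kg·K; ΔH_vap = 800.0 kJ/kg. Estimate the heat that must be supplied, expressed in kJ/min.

liquid 103→197 °C: 226.54 kJ/kg
vaporisation at 197 °C: 800 kJ/kg
vapour 197→222 °C: 39 kJ/kg
Δh = 226.54 + 800 + 39 = 1065.5 kJ/kg
Q = ṁ·Δh = 2.101 kg/s × 1065.5 kJ/kg = 2238.7 kJ/s
|Q| = 2238.7 kW = 134320 kJ/min

Q = 134000 kJ/min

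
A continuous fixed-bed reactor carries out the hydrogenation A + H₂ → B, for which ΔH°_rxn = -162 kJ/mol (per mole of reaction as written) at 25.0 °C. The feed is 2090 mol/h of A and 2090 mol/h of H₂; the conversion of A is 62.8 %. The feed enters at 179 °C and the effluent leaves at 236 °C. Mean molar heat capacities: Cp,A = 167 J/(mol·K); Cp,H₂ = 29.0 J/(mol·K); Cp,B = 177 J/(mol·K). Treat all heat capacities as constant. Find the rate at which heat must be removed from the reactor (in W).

Extent of reaction ξ = 0.628 × 2090 = 1312.5 mol/h
Reaction term: ξ·ΔH°_rxn = 1312.5 × -162 = -212630 kJ/h
Sensible, feed 179→25 °C: -63085 kJ/h
Outlet flows (mol/h): A 777.48, H₂ 777.48, B 1312.5
Sensible, products 25→236 °C: 81172 kJ/h
Q = ΔH = -194540 kJ/h = -54.039 kW
Heat removed = 54039 W

Q_out = 54000 W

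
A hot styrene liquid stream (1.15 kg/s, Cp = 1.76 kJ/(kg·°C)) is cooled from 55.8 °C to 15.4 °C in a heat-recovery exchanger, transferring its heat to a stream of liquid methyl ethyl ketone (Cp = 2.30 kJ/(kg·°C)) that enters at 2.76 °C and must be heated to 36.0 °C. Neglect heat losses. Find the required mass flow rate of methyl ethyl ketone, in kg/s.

Heat released by hot stream: Q = 1.15 × 1.76 × (55.8 − 15.4) = 81.77 kJ/s
Energy balance on cold side (adiabatic exchanger): Q = ṁ_c·Cp_c·(T_c,out − T_c,in)
ṁ_c = 81.77 / [2.30 × (36.0 − 2.76)] = 1.0696 kg/s

ṁ_c = 1.07 kg/s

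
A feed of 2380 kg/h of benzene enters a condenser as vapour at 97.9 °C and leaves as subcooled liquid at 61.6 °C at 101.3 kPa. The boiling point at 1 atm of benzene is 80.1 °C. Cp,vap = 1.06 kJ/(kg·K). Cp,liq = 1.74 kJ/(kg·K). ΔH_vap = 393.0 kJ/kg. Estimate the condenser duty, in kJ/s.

Q_c = 294 kJ/s

vapour 97.9→80.1 °C: -18.868 kJ/kg
condensation at 80.1 °C: -393 kJ/kg
liquid 80.1→61.6 °C: -32.19 kJ/kg
Δh = -18.868 + -393 + -32.19 = -444.06 kJ/kg
Q = ṁ·Δh = 2380 kg/h × -444.06 kJ/kg = -1.0569e+06 kJ/h
|Q| = 293.57 kW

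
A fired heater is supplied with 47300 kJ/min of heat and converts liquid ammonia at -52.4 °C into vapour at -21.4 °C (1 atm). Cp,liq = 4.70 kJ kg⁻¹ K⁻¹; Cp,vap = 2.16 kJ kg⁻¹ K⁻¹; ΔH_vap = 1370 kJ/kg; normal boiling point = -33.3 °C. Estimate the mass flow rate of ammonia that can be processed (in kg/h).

ṁ = 1910 kg/h

Δh = 4.70×(-33.3−-52.4) + 1370 + 2.16×(-21.4−-33.3) = 1485.5 kJ/kg
Q = 47300 kJ/min = 788.33 kJ/s = 2.838e+06 kJ/h
ṁ = Q/Δh = 2.838e+06 / 1485.5 = 1910.5 kg/h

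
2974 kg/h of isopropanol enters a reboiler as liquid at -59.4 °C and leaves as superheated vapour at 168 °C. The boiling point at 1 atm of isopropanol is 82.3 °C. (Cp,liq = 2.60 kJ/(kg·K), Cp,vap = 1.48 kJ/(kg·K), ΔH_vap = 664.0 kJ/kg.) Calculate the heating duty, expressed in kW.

Q = 958 kW

liquid -59.4→82.3 °C: 368.42 kJ/kg
vaporisation at 82.3 °C: 664 kJ/kg
vapour 82.3→168 °C: 126.84 kJ/kg
Δh = 368.42 + 664 + 126.84 = 1159.3 kJ/kg
Q = ṁ·Δh = 2974 kg/h × 1159.3 kJ/kg = 3.4476e+06 kJ/h
|Q| = 957.67 kW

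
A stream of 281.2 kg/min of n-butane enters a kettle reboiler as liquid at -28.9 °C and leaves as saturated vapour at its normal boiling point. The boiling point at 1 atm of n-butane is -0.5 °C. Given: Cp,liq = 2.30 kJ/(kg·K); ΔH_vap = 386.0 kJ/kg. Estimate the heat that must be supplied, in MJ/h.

Q = 7610 MJ/h

liquid -28.9→-0.5 °C: 65.32 kJ/kg
vaporisation at -0.5 °C: 386 kJ/kg
Δh = 65.32 + 386 = 451.32 kJ/kg
Q = ṁ·Δh = 281.2 kg/min × 451.32 kJ/kg = 126910 kJ/min
|Q| = 2115.2 kW = 7614.7 MJ/h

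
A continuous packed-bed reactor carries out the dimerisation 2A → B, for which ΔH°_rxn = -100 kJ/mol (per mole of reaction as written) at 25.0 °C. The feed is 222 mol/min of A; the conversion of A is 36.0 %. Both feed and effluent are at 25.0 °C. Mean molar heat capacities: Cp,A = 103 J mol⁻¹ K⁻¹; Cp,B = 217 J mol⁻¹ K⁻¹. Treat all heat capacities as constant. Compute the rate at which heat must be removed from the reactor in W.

Extent of reaction ξ = 0.360 × 222 / 2 = 39.96 mol/min
Reaction term: ξ·ΔH°_rxn = 39.96 × -100 = -3996 kJ/min
Q = ΔH = -3996 kJ/min = -66.6 kW
Heat removed = 66600 W

Q_out = 66600 W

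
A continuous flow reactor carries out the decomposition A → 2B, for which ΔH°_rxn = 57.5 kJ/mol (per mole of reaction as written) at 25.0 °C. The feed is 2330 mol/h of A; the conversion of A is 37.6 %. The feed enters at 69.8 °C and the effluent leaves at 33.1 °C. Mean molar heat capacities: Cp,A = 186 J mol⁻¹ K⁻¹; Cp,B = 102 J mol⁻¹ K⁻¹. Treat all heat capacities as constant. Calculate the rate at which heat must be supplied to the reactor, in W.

Q_in = 9610 W

Extent of reaction ξ = 0.376 × 2330 = 876.08 mol/h
Reaction term: ξ·ΔH°_rxn = 876.08 × 57.5 = 50375 kJ/h
Sensible, feed 69.8→25 °C: -19415 kJ/h
Outlet flows (mol/h): A 1453.9, B 1752.2
Sensible, products 25→33.1 °C: 3638.1 kJ/h
Q = ΔH = 34597 kJ/h = 9.6104 kW
Heat supplied = 9610.4 W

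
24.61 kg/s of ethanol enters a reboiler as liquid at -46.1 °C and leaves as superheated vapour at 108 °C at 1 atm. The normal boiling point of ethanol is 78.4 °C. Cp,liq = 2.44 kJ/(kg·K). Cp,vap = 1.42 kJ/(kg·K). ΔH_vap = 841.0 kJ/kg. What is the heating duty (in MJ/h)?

liquid -46.1→78.4 °C: 303.78 kJ/kg
vaporisation at 78.4 °C: 841 kJ/kg
vapour 78.4→108 °C: 42.032 kJ/kg
Δh = 303.78 + 841 + 42.032 = 1186.8 kJ/kg
Q = ṁ·Δh = 24.61 kg/s × 1186.8 kJ/kg = 29207 kJ/s
|Q| = 29207 kW = 105150 MJ/h

Q = 105000 MJ/h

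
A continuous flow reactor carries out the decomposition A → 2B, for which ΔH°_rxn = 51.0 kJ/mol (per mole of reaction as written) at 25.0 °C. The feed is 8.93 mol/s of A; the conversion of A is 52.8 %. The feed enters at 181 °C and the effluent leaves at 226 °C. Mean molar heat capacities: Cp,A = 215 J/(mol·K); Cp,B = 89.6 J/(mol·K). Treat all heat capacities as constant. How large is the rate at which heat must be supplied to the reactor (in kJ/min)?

Extent of reaction ξ = 0.528 × 8.93 = 4.715 mol/s
Reaction term: ξ·ΔH°_rxn = 4.715 × 51.0 = 240.47 kJ/s
Sensible, feed 181→25 °C: -299.51 kJ/s
Outlet flows (mol/s): A 4.215, B 9.4301
Sensible, products 25→226 °C: 351.98 kJ/s
Q = ΔH = 292.94 kJ/s = 292.94 kW
Heat supplied = 17576 kJ/min

Q_in = 17600 kJ/min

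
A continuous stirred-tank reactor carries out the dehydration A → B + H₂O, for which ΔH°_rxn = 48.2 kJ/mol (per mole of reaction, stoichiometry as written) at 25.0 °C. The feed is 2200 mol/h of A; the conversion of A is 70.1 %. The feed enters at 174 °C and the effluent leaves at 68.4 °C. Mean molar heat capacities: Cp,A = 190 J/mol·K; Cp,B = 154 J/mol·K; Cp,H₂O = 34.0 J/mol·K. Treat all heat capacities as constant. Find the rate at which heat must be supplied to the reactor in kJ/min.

Q_in = 501 kJ/min

Extent of reaction ξ = 0.701 × 2200 = 1542.2 mol/h
Reaction term: ξ·ΔH°_rxn = 1542.2 × 48.2 = 74334 kJ/h
Sensible, feed 174→25 °C: -62282 kJ/h
Outlet flows (mol/h): A 657.8, B 1542.2, H₂O 1542.2
Sensible, products 25→68.4 °C: 18007 kJ/h
Q = ΔH = 30059 kJ/h = 8.3498 kW
Heat supplied = 500.99 kJ/min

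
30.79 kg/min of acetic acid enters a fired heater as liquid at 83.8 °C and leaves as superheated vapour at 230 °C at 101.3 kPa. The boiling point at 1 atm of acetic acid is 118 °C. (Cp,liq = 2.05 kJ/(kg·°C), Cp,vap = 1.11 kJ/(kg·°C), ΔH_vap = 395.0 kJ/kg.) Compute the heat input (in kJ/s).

liquid 83.8→118 °C: 70.11 kJ/kg
vaporisation at 118 °C: 395 kJ/kg
vapour 118→230 °C: 124.32 kJ/kg
Δh = 70.11 + 395 + 124.32 = 589.43 kJ/kg
Q = ṁ·Δh = 30.79 kg/min × 589.43 kJ/kg = 18149 kJ/min
|Q| = 302.48 kW

Q = 302 kJ/s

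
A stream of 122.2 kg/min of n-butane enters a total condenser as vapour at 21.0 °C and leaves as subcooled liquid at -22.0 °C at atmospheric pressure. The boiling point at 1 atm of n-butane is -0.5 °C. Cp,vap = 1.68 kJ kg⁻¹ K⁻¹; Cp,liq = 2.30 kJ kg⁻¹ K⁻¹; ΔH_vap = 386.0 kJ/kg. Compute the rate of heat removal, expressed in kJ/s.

vapour 21.0→-0.5 °C: -36.12 kJ/kg
condensation at -0.5 °C: -386 kJ/kg
liquid -0.5→-22.0 °C: -49.45 kJ/kg
Δh = -36.12 + -386 + -49.45 = -471.57 kJ/kg
Q = ṁ·Δh = 122.2 kg/min × -471.57 kJ/kg = -57626 kJ/min
|Q| = 960.43 kW

Q_c = 960 kJ/s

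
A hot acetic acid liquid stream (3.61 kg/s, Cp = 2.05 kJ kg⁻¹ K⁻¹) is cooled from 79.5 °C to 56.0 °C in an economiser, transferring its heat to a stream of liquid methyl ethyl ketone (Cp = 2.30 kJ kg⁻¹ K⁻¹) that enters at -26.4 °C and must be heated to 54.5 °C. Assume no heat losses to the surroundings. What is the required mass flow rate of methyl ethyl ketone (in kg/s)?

Heat released by hot stream: Q = 3.61 × 2.05 × (79.5 − 56.0) = 173.91 kJ/s
Energy balance on cold side (adiabatic exchanger): Q = ṁ_c·Cp_c·(T_c,out − T_c,in)
ṁ_c = 173.91 / [2.30 × (54.5 − -26.4)] = 0.93466 kg/s

ṁ_c = 0.935 kg/s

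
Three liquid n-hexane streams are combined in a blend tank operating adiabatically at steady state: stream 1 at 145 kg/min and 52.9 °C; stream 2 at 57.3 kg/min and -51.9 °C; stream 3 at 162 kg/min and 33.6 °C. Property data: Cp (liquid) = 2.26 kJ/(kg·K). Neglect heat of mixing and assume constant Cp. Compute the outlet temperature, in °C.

Adiabatic, steady state ⇒ Σ ṁᵢCp,ᵢ(T_out − Tᵢ) = 0
Σ ṁᵢCp,ᵢTᵢ = 145×2.26×52.9 + 57.3×2.26×-51.9 + 162×2.26×33.6 = 22916
Σ ṁᵢCp,ᵢ = 145×2.26 + 57.3×2.26 + 162×2.26 = 823.32
T_out = 22916 / 823.32 = 27.834 °C

T_out = 27.8 °C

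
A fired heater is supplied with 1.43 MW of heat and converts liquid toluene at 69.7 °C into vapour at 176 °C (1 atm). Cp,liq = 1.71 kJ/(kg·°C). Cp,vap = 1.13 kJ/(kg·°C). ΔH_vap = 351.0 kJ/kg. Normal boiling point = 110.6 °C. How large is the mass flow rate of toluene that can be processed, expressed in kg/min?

ṁ = 173 kg/min

Δh = 1.71×(110.6−69.7) + 351.0 + 1.13×(176−110.6) = 494.84 kJ/kg
Q = 1.43 MW = 1430 kJ/s = 85800 kJ/min
ṁ = Q/Δh = 85800 / 494.84 = 173.39 kg/min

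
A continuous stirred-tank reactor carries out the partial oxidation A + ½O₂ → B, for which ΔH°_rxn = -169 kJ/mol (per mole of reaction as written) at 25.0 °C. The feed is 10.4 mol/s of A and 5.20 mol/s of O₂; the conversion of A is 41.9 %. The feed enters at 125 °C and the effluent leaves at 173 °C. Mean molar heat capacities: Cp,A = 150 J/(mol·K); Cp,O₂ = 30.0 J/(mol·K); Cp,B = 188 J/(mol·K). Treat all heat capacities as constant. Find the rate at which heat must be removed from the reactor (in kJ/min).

Q_out = 38400 kJ/min

Extent of reaction ξ = 0.419 × 10.4 = 4.3576 mol/s
Reaction term: ξ·ΔH°_rxn = 4.3576 × -169 = -736.43 kJ/s
Sensible, feed 125→25 °C: -171.6 kJ/s
Outlet flows (mol/s): A 6.0424, O₂ 3.0212, B 4.3576
Sensible, products 25→173 °C: 268.8 kJ/s
Q = ΔH = -639.23 kJ/s = -639.23 kW
Heat removed = 38354 kJ/min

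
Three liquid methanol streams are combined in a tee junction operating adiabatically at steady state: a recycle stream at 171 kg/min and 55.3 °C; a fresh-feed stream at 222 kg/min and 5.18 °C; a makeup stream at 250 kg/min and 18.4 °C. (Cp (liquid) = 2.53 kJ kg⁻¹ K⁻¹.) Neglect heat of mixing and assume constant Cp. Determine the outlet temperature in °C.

T_out = 23.6 °C

Adiabatic, steady state ⇒ Σ ṁᵢCp,ᵢ(T_out − Tᵢ) = 0
Σ ṁᵢCp,ᵢTᵢ = 171×2.53×55.3 + 222×2.53×5.18 + 250×2.53×18.4 = 38472
Σ ṁᵢCp,ᵢ = 171×2.53 + 222×2.53 + 250×2.53 = 1626.8
T_out = 38472 / 1626.8 = 23.649 °C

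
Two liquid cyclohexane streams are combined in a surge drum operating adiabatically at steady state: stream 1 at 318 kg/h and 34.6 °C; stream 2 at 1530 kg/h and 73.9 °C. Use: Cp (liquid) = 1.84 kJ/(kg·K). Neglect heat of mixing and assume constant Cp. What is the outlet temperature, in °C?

Adiabatic, steady state ⇒ Σ ṁᵢCp,ᵢ(T_out − Tᵢ) = 0
T_out = Σ ṁᵢCp,ᵢTᵢ / Σ ṁᵢCp,ᵢ
      = 228290 / 3400.3 = 67.137 °C

T_out = 67.1 °C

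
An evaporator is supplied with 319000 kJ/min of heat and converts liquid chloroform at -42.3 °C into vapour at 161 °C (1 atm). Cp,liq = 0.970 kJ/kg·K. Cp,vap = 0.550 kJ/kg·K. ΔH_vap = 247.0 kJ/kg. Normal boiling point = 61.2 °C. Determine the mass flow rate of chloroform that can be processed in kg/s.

Δh = 0.970×(61.2−-42.3) + 247.0 + 0.550×(161−61.2) = 402.28 kJ/kg
Q = 319000 kJ/min = 5316.7 kJ/s = 5316.7 kJ/s
ṁ = Q/Δh = 5316.7 / 402.28 = 13.216 kg/s

ṁ = 13.2 kg/s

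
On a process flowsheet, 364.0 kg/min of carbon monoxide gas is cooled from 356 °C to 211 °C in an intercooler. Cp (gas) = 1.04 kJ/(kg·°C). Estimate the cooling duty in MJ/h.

Q = ṁ·Cp·ΔT = 364.0 × 1.04 × (211 − 356) = -54891 kJ/min
Converting: 54891 / 60 s = 914.85 kW
Cooling duty = 3293.5 MJ/h

Q_c = 3290 MJ/h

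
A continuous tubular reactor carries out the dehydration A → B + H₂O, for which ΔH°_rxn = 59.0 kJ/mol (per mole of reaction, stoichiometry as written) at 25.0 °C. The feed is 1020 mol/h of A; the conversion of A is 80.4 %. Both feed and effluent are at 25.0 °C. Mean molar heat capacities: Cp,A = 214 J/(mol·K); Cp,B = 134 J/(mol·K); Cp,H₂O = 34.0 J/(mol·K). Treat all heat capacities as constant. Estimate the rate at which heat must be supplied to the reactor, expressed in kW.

Extent of reaction ξ = 0.804 × 1020 = 820.08 mol/h
Reaction term: ξ·ΔH°_rxn = 820.08 × 59.0 = 48385 kJ/h
Q = ΔH = 48385 kJ/h = 13.44 kW
Heat supplied = 13.44 kW

Q_in = 13.4 kW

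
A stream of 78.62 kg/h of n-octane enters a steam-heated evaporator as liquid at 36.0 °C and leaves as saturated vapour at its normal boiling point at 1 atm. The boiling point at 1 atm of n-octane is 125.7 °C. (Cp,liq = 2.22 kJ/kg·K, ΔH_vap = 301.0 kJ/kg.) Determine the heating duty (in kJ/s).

Q = 10.9 kJ/s

liquid 36.0→125.7 °C: 199.13 kJ/kg
vaporisation at 125.7 °C: 301 kJ/kg
Δh = 199.13 + 301 = 500.13 kJ/kg
Q = ṁ·Δh = 78.62 kg/h × 500.13 kJ/kg = 39321 kJ/h
|Q| = 10.922 kW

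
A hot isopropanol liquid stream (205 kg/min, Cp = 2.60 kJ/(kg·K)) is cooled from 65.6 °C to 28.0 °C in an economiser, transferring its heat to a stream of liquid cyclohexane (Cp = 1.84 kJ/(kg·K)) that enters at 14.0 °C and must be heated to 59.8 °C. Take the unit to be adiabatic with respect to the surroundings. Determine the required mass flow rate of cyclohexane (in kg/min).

Heat released by hot stream: Q = 205 × 2.60 × (65.6 − 28.0) = 20041 kJ/min
Energy balance on cold side (adiabatic exchanger): Q = ṁ_c·Cp_c·(T_c,out − T_c,in)
ṁ_c = 20041 / [1.84 × (59.8 − 14.0)] = 237.81 kg/min

ṁ_c = 238 kg/min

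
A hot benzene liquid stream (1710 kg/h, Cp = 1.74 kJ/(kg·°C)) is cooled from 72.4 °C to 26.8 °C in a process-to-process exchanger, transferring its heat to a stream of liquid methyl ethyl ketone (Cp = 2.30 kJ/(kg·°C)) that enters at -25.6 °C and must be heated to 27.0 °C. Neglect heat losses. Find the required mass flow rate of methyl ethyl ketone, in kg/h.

Heat released by hot stream: Q = 1710 × 1.74 × (72.4 − 26.8) = 135680 kJ/h
Energy balance on cold side (adiabatic exchanger): Q = ṁ_c·Cp_c·(T_c,out − T_c,in)
ṁ_c = 135680 / [2.30 × (27.0 − -25.6)] = 1121.5 kg/h

ṁ_c = 1120 kg/h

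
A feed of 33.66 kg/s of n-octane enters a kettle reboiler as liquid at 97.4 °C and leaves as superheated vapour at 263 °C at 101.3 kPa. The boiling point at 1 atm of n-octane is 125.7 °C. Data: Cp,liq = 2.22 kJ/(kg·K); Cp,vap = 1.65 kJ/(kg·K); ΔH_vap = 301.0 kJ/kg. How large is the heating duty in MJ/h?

Q = 71500 MJ/h

liquid 97.4→125.7 °C: 62.826 kJ/kg
vaporisation at 125.7 °C: 301 kJ/kg
vapour 125.7→263 °C: 226.55 kJ/kg
Δh = 62.826 + 301 + 226.55 = 590.37 kJ/kg
Q = ṁ·Δh = 33.66 kg/s × 590.37 kJ/kg = 19872 kJ/s
|Q| = 19872 kW = 71539 MJ/h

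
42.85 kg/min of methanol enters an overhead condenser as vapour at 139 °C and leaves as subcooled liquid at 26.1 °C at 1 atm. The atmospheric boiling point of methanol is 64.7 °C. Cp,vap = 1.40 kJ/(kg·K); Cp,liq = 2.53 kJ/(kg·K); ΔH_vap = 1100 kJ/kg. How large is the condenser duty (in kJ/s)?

Q_c = 930 kJ/s

vapour 139→64.7 °C: -104.02 kJ/kg
condensation at 64.7 °C: -1100 kJ/kg
liquid 64.7→26.1 °C: -97.658 kJ/kg
Δh = -104.02 + -1100 + -97.658 = -1301.7 kJ/kg
Q = ṁ·Δh = 42.85 kg/min × -1301.7 kJ/kg = -55777 kJ/min
|Q| = 929.62 kW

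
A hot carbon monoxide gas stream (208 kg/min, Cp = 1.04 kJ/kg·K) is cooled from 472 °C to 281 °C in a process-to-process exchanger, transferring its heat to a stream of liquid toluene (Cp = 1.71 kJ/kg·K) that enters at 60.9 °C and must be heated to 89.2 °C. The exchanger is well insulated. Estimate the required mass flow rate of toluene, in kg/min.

Heat released by hot stream: Q = 208 × 1.04 × (472 − 281) = 41317 kJ/min
Energy balance on cold side (adiabatic exchanger): Q = ṁ_c·Cp_c·(T_c,out − T_c,in)
ṁ_c = 41317 / [1.71 × (89.2 − 60.9)] = 853.78 kg/min

ṁ_c = 854 kg/min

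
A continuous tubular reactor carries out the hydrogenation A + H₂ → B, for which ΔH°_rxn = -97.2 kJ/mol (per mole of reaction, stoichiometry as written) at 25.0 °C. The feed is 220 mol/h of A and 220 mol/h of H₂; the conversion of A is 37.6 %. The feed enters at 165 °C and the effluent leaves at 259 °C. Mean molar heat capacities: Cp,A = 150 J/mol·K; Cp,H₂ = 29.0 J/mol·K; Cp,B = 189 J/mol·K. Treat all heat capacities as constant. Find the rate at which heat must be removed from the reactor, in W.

Q_out = 1150 W

Extent of reaction ξ = 0.376 × 220 = 82.72 mol/h
Reaction term: ξ·ΔH°_rxn = 82.72 × -97.2 = -8040.4 kJ/h
Sensible, feed 165→25 °C: -5513.2 kJ/h
Outlet flows (mol/h): A 137.28, H₂ 137.28, B 82.72
Sensible, products 25→259 °C: 9408.5 kJ/h
Q = ΔH = -4145.1 kJ/h = -1.1514 kW
Heat removed = 1151.4 W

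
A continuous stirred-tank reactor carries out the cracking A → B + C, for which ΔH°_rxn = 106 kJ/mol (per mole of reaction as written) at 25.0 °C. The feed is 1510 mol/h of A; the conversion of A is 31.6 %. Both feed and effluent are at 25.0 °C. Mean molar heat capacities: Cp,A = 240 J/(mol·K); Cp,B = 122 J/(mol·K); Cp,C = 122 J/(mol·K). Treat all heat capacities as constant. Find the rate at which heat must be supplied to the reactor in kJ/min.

Q_in = 843 kJ/min

Extent of reaction ξ = 0.316 × 1510 = 477.16 mol/h
Reaction term: ξ·ΔH°_rxn = 477.16 × 106 = 50579 kJ/h
Q = ΔH = 50579 kJ/h = 14.05 kW
Heat supplied = 842.98 kJ/min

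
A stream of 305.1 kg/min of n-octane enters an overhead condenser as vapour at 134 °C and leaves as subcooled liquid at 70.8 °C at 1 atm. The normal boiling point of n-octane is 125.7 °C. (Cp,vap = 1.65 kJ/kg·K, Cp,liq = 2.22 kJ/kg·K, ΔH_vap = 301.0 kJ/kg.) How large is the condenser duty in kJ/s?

Q_c = 2220 kJ/s

vapour 134→125.7 °C: -13.695 kJ/kg
condensation at 125.7 °C: -301 kJ/kg
liquid 125.7→70.8 °C: -121.88 kJ/kg
Δh = -13.695 + -301 + -121.88 = -436.57 kJ/kg
Q = ṁ·Δh = 305.1 kg/min × -436.57 kJ/kg = -133200 kJ/min
|Q| = 2220 kW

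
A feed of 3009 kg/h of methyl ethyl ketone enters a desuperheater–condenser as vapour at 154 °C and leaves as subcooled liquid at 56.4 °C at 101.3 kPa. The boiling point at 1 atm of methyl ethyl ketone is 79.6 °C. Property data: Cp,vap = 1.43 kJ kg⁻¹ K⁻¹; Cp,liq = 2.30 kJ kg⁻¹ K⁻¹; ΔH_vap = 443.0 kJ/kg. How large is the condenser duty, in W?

Q_c = 504000 W

vapour 154→79.6 °C: -106.39 kJ/kg
condensation at 79.6 °C: -443 kJ/kg
liquid 79.6→56.4 °C: -53.36 kJ/kg
Δh = -106.39 + -443 + -53.36 = -602.75 kJ/kg
Q = ṁ·Δh = 3009 kg/h × -602.75 kJ/kg = -1.8137e+06 kJ/h
|Q| = 503.8 kW = 503800 W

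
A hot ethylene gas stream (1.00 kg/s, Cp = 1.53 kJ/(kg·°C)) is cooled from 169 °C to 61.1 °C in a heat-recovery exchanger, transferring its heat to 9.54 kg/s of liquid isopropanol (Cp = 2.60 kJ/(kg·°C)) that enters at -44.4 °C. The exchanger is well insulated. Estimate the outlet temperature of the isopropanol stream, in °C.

Heat released by hot stream: Q = 1.00 × 1.53 × (169 − 61.1) = 165.09 kJ/s
Energy balance on cold side (adiabatic exchanger): Q = ṁ_c·Cp_c·(T_c,out − T_c,in)
T_c,out = -44.4 + 165.09/(9.54 × 2.60) = -37.744 °C

T_c,out = -37.7 °C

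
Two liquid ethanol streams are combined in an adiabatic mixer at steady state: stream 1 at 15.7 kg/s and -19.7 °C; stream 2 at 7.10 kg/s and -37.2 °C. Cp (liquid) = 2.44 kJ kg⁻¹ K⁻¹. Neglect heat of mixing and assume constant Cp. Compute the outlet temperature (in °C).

T_out = -25.1 °C

Energy balance with Q = 0: Σ ṁᵢCp,ᵢ(T_out − Tᵢ) = 0
Σ ṁᵢCp,ᵢTᵢ = 15.7×2.44×-19.7 + 7.10×2.44×-37.2 = -1399.1
Σ ṁᵢCp,ᵢ = 15.7×2.44 + 7.10×2.44 = 55.632
T_out = -1399.1 / 55.632 = -25.15 °C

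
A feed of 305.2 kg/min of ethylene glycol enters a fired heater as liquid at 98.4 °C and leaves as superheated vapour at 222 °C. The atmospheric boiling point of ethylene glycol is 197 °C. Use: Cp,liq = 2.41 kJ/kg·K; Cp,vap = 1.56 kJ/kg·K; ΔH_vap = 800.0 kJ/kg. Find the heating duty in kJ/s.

liquid 98.4→197 °C: 237.63 kJ/kg
vaporisation at 197 °C: 800 kJ/kg
vapour 197→222 °C: 39 kJ/kg
Δh = 237.63 + 800 + 39 = 1076.6 kJ/kg
Q = ṁ·Δh = 305.2 kg/min × 1076.6 kJ/kg = 328590 kJ/min
|Q| = 5476.4 kW

Q = 5480 kJ/s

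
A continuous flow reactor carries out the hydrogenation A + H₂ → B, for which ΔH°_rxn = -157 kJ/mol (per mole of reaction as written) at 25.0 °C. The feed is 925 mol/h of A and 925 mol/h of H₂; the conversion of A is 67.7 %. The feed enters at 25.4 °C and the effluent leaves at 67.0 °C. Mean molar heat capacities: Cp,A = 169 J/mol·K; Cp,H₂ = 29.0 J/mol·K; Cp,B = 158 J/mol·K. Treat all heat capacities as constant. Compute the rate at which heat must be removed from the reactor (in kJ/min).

Q_out = 1530 kJ/min

Extent of reaction ξ = 0.677 × 925 = 626.23 mol/h
Reaction term: ξ·ΔH°_rxn = 626.23 × -157 = -98317 kJ/h
Sensible, feed 25.4→25 °C: -73.26 kJ/h
Outlet flows (mol/h): A 298.77, H₂ 298.77, B 626.23
Sensible, products 25→67.0 °C: 6640.2 kJ/h
Q = ΔH = -91750 kJ/h = -25.486 kW
Heat removed = 1529.2 kJ/min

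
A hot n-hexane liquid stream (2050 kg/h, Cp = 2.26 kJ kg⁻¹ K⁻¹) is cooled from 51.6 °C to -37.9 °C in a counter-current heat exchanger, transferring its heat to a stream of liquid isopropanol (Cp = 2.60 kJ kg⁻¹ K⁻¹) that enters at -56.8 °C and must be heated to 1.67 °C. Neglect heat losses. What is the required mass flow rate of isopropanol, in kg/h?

ṁ_c = 2730 kg/h

Heat released by hot stream: Q = 2050 × 2.26 × (51.6 − -37.9) = 414650 kJ/h
Energy balance on cold side (adiabatic exchanger): Q = ṁ_c·Cp_c·(T_c,out − T_c,in)
ṁ_c = 414650 / [2.60 × (1.67 − -56.8)] = 2727.6 kg/h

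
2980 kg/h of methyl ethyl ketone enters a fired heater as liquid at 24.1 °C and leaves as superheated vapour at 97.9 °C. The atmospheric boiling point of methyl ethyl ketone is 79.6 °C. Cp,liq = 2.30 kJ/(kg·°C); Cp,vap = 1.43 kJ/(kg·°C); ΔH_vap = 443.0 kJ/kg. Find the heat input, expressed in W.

Q = 494000 W

liquid 24.1→79.6 °C: 127.65 kJ/kg
vaporisation at 79.6 °C: 443 kJ/kg
vapour 79.6→97.9 °C: 26.169 kJ/kg
Δh = 127.65 + 443 + 26.169 = 596.82 kJ/kg
Q = ṁ·Δh = 2980 kg/h × 596.82 kJ/kg = 1.7785e+06 kJ/h
|Q| = 494.03 kW = 494030 W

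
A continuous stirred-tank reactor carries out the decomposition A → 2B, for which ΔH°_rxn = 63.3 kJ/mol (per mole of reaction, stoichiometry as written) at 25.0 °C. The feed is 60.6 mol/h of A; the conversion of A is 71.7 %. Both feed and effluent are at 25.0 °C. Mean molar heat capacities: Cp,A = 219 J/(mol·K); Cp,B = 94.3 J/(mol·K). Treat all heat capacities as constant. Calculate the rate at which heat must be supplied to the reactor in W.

Extent of reaction ξ = 0.717 × 60.6 = 43.45 mol/h
Reaction term: ξ·ΔH°_rxn = 43.45 × 63.3 = 2750.4 kJ/h
Q = ΔH = 2750.4 kJ/h = 0.764 kW
Heat supplied = 764 W

Q_in = 764 W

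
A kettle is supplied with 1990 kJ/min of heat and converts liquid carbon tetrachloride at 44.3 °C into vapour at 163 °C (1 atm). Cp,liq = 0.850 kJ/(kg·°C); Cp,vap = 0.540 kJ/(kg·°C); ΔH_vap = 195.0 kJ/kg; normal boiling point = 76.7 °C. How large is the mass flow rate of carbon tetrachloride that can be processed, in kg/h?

ṁ = 444 kg/h

Δh = 0.850×(76.7−44.3) + 195.0 + 0.540×(163−76.7) = 269.14 kJ/kg
Q = 1990 kJ/min = 33.167 kJ/s = 119400 kJ/h
ṁ = Q/Δh = 119400 / 269.14 = 443.63 kg/h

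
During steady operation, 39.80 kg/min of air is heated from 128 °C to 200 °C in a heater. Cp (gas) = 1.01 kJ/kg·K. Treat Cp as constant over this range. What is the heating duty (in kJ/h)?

Q = 174000 kJ/h

Q = ṁ·Cp·ΔT = 39.80 × 1.01 × (200 − 128) = 2894.3 kJ/min
Converting: 2894.3 / 60 s = 48.238 kW
Heating duty = 173660 kJ/h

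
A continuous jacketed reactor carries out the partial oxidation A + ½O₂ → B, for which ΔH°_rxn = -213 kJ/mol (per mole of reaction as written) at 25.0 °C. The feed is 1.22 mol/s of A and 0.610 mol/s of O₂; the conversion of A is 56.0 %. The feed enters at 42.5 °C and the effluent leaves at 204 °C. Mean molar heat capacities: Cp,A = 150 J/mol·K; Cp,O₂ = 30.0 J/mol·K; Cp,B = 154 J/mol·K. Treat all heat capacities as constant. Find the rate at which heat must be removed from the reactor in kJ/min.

Extent of reaction ξ = 0.560 × 1.22 = 0.6832 mol/s
Reaction term: ξ·ΔH°_rxn = 0.6832 × -213 = -145.52 kJ/s
Sensible, feed 42.5→25 °C: -3.5227 kJ/s
Outlet flows (mol/s): A 0.5368, O₂ 0.2684, B 0.6832
Sensible, products 25→204 °C: 34.687 kJ/s
Q = ΔH = -114.36 kJ/s = -114.36 kW
Heat removed = 6861.4 kJ/min

Q_out = 6860 kJ/min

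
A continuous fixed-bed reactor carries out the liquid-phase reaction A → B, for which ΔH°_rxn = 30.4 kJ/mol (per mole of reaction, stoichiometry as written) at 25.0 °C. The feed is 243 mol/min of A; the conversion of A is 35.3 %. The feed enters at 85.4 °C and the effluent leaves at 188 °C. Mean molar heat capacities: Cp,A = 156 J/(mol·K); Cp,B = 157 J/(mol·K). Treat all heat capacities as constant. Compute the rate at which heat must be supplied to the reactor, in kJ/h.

Q_in = 391000 kJ/h

Extent of reaction ξ = 0.353 × 243 = 85.779 mol/min
Reaction term: ξ·ΔH°_rxn = 85.779 × 30.4 = 2607.7 kJ/min
Sensible, feed 85.4→25 °C: -2289.6 kJ/min
Outlet flows (mol/min): A 157.22, B 85.779
Sensible, products 25→188 °C: 6193 kJ/min
Q = ΔH = 6511 kJ/min = 108.52 kW
Heat supplied = 390660 kJ/h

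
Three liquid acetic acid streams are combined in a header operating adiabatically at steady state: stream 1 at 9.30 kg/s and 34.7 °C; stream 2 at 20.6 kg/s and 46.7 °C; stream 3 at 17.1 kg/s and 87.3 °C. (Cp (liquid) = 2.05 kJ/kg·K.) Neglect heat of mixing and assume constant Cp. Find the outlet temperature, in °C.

Energy balance with Q = 0: Σ ṁᵢCp,ᵢ(T_out − Tᵢ) = 0
Σ ṁᵢCp,ᵢTᵢ = 9.30×2.05×34.7 + 20.6×2.05×46.7 + 17.1×2.05×87.3 = 5694
Σ ṁᵢCp,ᵢ = 9.30×2.05 + 20.6×2.05 + 17.1×2.05 = 96.35
T_out = 5694 / 96.35 = 59.097 °C

T_out = 59.1 °C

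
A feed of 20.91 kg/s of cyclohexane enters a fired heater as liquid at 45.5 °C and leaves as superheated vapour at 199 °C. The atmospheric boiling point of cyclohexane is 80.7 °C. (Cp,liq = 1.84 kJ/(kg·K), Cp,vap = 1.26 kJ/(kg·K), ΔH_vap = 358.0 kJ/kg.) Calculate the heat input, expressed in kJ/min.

Q = 717000 kJ/min

liquid 45.5→80.7 °C: 64.768 kJ/kg
vaporisation at 80.7 °C: 358 kJ/kg
vapour 80.7→199 °C: 149.06 kJ/kg
Δh = 64.768 + 358 + 149.06 = 571.83 kJ/kg
Q = ṁ·Δh = 20.91 kg/s × 571.83 kJ/kg = 11957 kJ/s
|Q| = 11957 kW = 717410 kJ/min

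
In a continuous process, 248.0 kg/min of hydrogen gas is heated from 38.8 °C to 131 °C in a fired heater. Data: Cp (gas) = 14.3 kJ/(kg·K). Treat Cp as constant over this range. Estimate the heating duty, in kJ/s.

Q = ṁ·Cp·ΔT = 248.0 × 14.3 × (131 − 38.8) = 326980 kJ/min
Converting: 326980 / 60 s = 5449.6 kW

Q = 5450 kJ/s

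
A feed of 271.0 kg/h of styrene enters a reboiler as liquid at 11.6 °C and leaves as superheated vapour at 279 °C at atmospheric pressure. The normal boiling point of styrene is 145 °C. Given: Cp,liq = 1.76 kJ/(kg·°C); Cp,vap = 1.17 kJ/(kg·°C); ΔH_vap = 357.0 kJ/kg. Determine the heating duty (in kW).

Q = 56.4 kW

liquid 11.6→145 °C: 234.78 kJ/kg
vaporisation at 145 °C: 357 kJ/kg
vapour 145→279 °C: 156.78 kJ/kg
Δh = 234.78 + 357 + 156.78 = 748.56 kJ/kg
Q = ṁ·Δh = 271.0 kg/h × 748.56 kJ/kg = 202860 kJ/h
|Q| = 56.35 kW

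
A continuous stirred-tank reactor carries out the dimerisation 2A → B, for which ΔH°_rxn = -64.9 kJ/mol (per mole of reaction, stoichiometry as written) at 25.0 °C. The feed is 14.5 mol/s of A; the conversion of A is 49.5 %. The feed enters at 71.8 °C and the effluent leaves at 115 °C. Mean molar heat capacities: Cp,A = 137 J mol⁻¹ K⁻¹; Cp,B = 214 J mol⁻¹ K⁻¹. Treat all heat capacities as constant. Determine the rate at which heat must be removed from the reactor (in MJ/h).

Q_out = 599 MJ/h

Extent of reaction ξ = 0.495 × 14.5 / 2 = 3.5888 mol/s
Reaction term: ξ·ΔH°_rxn = 3.5888 × -64.9 = -232.91 kJ/s
Sensible, feed 71.8→25 °C: -92.968 kJ/s
Outlet flows (mol/s): A 7.3225, B 3.5888
Sensible, products 25→115 °C: 159.41 kJ/s
Q = ΔH = -166.47 kJ/s = -166.47 kW
Heat removed = 599.3 MJ/h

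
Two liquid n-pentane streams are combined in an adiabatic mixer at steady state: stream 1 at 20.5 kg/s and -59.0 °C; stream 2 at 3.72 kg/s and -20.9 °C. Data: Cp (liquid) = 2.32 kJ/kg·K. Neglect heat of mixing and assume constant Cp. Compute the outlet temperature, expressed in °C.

Energy balance with Q = 0: Σ ṁᵢCp,ᵢ(T_out − Tᵢ) = 0
Σ ṁᵢCp,ᵢTᵢ = 20.5×2.32×-59.0 + 3.72×2.32×-20.9 = -2986.4
Σ ṁᵢCp,ᵢ = 20.5×2.32 + 3.72×2.32 = 56.19
T_out = -2986.4 / 56.19 = -53.148 °C

T_out = -53.1 °C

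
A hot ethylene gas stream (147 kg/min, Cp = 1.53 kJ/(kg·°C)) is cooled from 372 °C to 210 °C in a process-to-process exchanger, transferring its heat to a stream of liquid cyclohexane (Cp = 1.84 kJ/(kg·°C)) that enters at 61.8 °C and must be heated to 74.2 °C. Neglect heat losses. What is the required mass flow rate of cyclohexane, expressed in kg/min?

Heat released by hot stream: Q = 147 × 1.53 × (372 − 210) = 36435 kJ/min
Energy balance on cold side (adiabatic exchanger): Q = ṁ_c·Cp_c·(T_c,out − T_c,in)
ṁ_c = 36435 / [1.84 × (74.2 − 61.8)] = 1596.9 kg/min

ṁ_c = 1600 kg/min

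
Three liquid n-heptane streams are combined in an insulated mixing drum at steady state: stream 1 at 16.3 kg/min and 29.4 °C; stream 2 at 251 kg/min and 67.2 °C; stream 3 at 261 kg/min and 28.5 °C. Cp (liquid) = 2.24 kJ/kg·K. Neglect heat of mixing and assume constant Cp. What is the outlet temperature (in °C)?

Adiabatic, steady state ⇒ Σ ṁᵢCp,ᵢ(T_out − Tᵢ) = 0
T_out = Σ ṁᵢCp,ᵢTᵢ / Σ ṁᵢCp,ᵢ
      = 55518 / 1183.4 = 46.914 °C

T_out = 46.9 °C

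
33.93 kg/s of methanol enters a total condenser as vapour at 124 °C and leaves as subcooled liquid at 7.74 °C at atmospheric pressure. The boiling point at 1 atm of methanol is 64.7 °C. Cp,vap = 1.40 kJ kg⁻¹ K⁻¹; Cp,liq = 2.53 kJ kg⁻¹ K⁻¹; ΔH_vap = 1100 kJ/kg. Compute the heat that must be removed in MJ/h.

vapour 124→64.7 °C: -83.02 kJ/kg
condensation at 64.7 °C: -1100 kJ/kg
liquid 64.7→7.74 °C: -144.11 kJ/kg
Δh = -83.02 + -1100 + -144.11 = -1327.1 kJ/kg
Q = ṁ·Δh = 33.93 kg/s × -1327.1 kJ/kg = -45029 kJ/s
|Q| = 45029 kW = 162110 MJ/h

Q_c = 162000 MJ/h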